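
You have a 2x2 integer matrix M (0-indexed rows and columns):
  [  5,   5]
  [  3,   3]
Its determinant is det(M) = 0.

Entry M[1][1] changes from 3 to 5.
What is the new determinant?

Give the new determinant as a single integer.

Answer: 10

Derivation:
det is linear in row 1: changing M[1][1] by delta changes det by delta * cofactor(1,1).
Cofactor C_11 = (-1)^(1+1) * minor(1,1) = 5
Entry delta = 5 - 3 = 2
Det delta = 2 * 5 = 10
New det = 0 + 10 = 10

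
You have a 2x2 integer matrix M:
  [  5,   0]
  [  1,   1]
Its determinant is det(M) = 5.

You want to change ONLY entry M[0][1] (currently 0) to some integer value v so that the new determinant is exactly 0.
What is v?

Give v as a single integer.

Answer: 5

Derivation:
det is linear in entry M[0][1]: det = old_det + (v - 0) * C_01
Cofactor C_01 = -1
Want det = 0: 5 + (v - 0) * -1 = 0
  (v - 0) = -5 / -1 = 5
  v = 0 + (5) = 5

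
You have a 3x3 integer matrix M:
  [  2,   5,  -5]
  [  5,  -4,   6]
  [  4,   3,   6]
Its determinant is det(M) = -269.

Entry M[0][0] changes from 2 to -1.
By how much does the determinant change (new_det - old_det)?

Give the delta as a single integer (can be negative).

Answer: 126

Derivation:
Cofactor C_00 = -42
Entry delta = -1 - 2 = -3
Det delta = entry_delta * cofactor = -3 * -42 = 126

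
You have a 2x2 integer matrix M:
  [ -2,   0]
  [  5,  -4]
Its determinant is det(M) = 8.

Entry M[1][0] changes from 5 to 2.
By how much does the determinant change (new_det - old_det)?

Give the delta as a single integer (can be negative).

Cofactor C_10 = 0
Entry delta = 2 - 5 = -3
Det delta = entry_delta * cofactor = -3 * 0 = 0

Answer: 0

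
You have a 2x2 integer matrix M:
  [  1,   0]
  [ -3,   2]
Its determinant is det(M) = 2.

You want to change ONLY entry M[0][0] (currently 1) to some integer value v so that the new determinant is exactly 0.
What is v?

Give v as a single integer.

Answer: 0

Derivation:
det is linear in entry M[0][0]: det = old_det + (v - 1) * C_00
Cofactor C_00 = 2
Want det = 0: 2 + (v - 1) * 2 = 0
  (v - 1) = -2 / 2 = -1
  v = 1 + (-1) = 0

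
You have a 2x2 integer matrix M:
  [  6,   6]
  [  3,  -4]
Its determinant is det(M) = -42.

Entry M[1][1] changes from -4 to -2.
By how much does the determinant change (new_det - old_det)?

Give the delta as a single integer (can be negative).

Cofactor C_11 = 6
Entry delta = -2 - -4 = 2
Det delta = entry_delta * cofactor = 2 * 6 = 12

Answer: 12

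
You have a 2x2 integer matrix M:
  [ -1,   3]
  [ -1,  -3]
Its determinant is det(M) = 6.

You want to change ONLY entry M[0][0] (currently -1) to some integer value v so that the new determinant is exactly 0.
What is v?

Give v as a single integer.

det is linear in entry M[0][0]: det = old_det + (v - -1) * C_00
Cofactor C_00 = -3
Want det = 0: 6 + (v - -1) * -3 = 0
  (v - -1) = -6 / -3 = 2
  v = -1 + (2) = 1

Answer: 1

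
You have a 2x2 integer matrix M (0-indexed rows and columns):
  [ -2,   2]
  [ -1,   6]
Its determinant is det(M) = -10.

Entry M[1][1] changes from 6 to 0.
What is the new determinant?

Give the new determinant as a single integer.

det is linear in row 1: changing M[1][1] by delta changes det by delta * cofactor(1,1).
Cofactor C_11 = (-1)^(1+1) * minor(1,1) = -2
Entry delta = 0 - 6 = -6
Det delta = -6 * -2 = 12
New det = -10 + 12 = 2

Answer: 2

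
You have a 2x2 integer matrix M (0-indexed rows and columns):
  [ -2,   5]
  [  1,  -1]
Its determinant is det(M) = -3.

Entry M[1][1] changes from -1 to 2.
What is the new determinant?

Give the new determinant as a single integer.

Answer: -9

Derivation:
det is linear in row 1: changing M[1][1] by delta changes det by delta * cofactor(1,1).
Cofactor C_11 = (-1)^(1+1) * minor(1,1) = -2
Entry delta = 2 - -1 = 3
Det delta = 3 * -2 = -6
New det = -3 + -6 = -9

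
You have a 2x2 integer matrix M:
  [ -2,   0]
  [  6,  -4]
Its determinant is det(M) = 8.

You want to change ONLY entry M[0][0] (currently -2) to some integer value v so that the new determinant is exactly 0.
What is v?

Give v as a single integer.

Answer: 0

Derivation:
det is linear in entry M[0][0]: det = old_det + (v - -2) * C_00
Cofactor C_00 = -4
Want det = 0: 8 + (v - -2) * -4 = 0
  (v - -2) = -8 / -4 = 2
  v = -2 + (2) = 0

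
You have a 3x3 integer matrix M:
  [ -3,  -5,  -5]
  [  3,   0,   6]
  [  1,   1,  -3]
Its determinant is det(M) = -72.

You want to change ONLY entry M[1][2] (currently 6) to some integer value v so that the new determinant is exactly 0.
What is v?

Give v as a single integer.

det is linear in entry M[1][2]: det = old_det + (v - 6) * C_12
Cofactor C_12 = -2
Want det = 0: -72 + (v - 6) * -2 = 0
  (v - 6) = 72 / -2 = -36
  v = 6 + (-36) = -30

Answer: -30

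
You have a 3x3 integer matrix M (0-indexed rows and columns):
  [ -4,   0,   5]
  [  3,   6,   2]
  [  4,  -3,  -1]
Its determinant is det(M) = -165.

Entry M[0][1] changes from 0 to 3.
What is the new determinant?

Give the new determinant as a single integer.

Answer: -132

Derivation:
det is linear in row 0: changing M[0][1] by delta changes det by delta * cofactor(0,1).
Cofactor C_01 = (-1)^(0+1) * minor(0,1) = 11
Entry delta = 3 - 0 = 3
Det delta = 3 * 11 = 33
New det = -165 + 33 = -132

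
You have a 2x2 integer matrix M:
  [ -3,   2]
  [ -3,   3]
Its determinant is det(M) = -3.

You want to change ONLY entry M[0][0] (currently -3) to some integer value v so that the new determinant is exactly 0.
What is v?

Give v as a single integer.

Answer: -2

Derivation:
det is linear in entry M[0][0]: det = old_det + (v - -3) * C_00
Cofactor C_00 = 3
Want det = 0: -3 + (v - -3) * 3 = 0
  (v - -3) = 3 / 3 = 1
  v = -3 + (1) = -2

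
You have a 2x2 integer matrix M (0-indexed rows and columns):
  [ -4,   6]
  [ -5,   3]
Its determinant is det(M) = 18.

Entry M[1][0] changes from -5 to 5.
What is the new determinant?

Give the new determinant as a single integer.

Answer: -42

Derivation:
det is linear in row 1: changing M[1][0] by delta changes det by delta * cofactor(1,0).
Cofactor C_10 = (-1)^(1+0) * minor(1,0) = -6
Entry delta = 5 - -5 = 10
Det delta = 10 * -6 = -60
New det = 18 + -60 = -42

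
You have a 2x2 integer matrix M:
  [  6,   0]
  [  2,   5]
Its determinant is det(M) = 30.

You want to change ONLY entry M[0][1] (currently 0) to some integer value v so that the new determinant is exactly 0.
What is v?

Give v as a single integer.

det is linear in entry M[0][1]: det = old_det + (v - 0) * C_01
Cofactor C_01 = -2
Want det = 0: 30 + (v - 0) * -2 = 0
  (v - 0) = -30 / -2 = 15
  v = 0 + (15) = 15

Answer: 15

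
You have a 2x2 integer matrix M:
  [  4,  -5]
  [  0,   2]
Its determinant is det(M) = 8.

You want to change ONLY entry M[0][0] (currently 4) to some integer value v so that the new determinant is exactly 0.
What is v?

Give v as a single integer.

Answer: 0

Derivation:
det is linear in entry M[0][0]: det = old_det + (v - 4) * C_00
Cofactor C_00 = 2
Want det = 0: 8 + (v - 4) * 2 = 0
  (v - 4) = -8 / 2 = -4
  v = 4 + (-4) = 0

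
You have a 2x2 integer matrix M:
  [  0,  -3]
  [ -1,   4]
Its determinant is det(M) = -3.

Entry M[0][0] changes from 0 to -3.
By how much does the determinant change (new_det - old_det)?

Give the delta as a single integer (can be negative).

Cofactor C_00 = 4
Entry delta = -3 - 0 = -3
Det delta = entry_delta * cofactor = -3 * 4 = -12

Answer: -12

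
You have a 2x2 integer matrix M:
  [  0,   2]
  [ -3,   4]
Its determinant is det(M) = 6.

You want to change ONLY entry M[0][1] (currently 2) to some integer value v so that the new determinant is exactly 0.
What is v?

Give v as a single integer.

det is linear in entry M[0][1]: det = old_det + (v - 2) * C_01
Cofactor C_01 = 3
Want det = 0: 6 + (v - 2) * 3 = 0
  (v - 2) = -6 / 3 = -2
  v = 2 + (-2) = 0

Answer: 0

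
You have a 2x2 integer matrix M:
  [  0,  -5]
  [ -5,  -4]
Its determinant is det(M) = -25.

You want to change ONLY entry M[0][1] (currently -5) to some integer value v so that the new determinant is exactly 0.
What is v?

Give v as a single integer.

Answer: 0

Derivation:
det is linear in entry M[0][1]: det = old_det + (v - -5) * C_01
Cofactor C_01 = 5
Want det = 0: -25 + (v - -5) * 5 = 0
  (v - -5) = 25 / 5 = 5
  v = -5 + (5) = 0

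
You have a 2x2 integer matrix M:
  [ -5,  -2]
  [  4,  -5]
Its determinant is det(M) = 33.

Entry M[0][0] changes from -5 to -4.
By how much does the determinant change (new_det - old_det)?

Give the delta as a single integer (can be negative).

Cofactor C_00 = -5
Entry delta = -4 - -5 = 1
Det delta = entry_delta * cofactor = 1 * -5 = -5

Answer: -5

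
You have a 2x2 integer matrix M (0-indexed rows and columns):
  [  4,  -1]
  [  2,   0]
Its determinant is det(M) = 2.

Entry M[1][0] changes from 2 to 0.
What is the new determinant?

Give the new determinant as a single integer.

Answer: 0

Derivation:
det is linear in row 1: changing M[1][0] by delta changes det by delta * cofactor(1,0).
Cofactor C_10 = (-1)^(1+0) * minor(1,0) = 1
Entry delta = 0 - 2 = -2
Det delta = -2 * 1 = -2
New det = 2 + -2 = 0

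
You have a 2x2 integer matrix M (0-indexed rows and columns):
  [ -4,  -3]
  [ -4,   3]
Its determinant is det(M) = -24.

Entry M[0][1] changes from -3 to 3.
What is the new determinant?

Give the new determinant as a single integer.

det is linear in row 0: changing M[0][1] by delta changes det by delta * cofactor(0,1).
Cofactor C_01 = (-1)^(0+1) * minor(0,1) = 4
Entry delta = 3 - -3 = 6
Det delta = 6 * 4 = 24
New det = -24 + 24 = 0

Answer: 0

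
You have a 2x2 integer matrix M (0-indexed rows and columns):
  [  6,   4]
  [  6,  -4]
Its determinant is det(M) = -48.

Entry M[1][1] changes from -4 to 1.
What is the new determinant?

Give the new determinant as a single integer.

Answer: -18

Derivation:
det is linear in row 1: changing M[1][1] by delta changes det by delta * cofactor(1,1).
Cofactor C_11 = (-1)^(1+1) * minor(1,1) = 6
Entry delta = 1 - -4 = 5
Det delta = 5 * 6 = 30
New det = -48 + 30 = -18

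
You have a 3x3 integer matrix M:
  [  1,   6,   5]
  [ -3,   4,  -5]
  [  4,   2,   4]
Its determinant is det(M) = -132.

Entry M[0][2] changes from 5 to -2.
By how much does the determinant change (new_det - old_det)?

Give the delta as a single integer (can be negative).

Cofactor C_02 = -22
Entry delta = -2 - 5 = -7
Det delta = entry_delta * cofactor = -7 * -22 = 154

Answer: 154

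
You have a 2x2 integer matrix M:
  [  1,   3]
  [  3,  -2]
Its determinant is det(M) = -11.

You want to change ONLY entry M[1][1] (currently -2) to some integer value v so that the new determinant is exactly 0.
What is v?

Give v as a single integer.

det is linear in entry M[1][1]: det = old_det + (v - -2) * C_11
Cofactor C_11 = 1
Want det = 0: -11 + (v - -2) * 1 = 0
  (v - -2) = 11 / 1 = 11
  v = -2 + (11) = 9

Answer: 9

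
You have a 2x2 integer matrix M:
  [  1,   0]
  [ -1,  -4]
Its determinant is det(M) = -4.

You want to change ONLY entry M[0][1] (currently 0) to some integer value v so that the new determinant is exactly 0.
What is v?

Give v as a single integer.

Answer: 4

Derivation:
det is linear in entry M[0][1]: det = old_det + (v - 0) * C_01
Cofactor C_01 = 1
Want det = 0: -4 + (v - 0) * 1 = 0
  (v - 0) = 4 / 1 = 4
  v = 0 + (4) = 4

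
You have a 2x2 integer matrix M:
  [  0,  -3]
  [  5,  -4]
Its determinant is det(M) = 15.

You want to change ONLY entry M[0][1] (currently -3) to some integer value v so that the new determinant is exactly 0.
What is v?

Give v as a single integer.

det is linear in entry M[0][1]: det = old_det + (v - -3) * C_01
Cofactor C_01 = -5
Want det = 0: 15 + (v - -3) * -5 = 0
  (v - -3) = -15 / -5 = 3
  v = -3 + (3) = 0

Answer: 0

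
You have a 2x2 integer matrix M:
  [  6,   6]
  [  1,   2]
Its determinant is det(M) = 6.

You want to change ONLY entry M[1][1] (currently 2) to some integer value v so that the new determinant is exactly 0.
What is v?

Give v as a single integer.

det is linear in entry M[1][1]: det = old_det + (v - 2) * C_11
Cofactor C_11 = 6
Want det = 0: 6 + (v - 2) * 6 = 0
  (v - 2) = -6 / 6 = -1
  v = 2 + (-1) = 1

Answer: 1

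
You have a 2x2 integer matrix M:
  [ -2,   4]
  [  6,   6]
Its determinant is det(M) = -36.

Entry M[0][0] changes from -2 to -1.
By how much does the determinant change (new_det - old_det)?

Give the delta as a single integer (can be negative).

Answer: 6

Derivation:
Cofactor C_00 = 6
Entry delta = -1 - -2 = 1
Det delta = entry_delta * cofactor = 1 * 6 = 6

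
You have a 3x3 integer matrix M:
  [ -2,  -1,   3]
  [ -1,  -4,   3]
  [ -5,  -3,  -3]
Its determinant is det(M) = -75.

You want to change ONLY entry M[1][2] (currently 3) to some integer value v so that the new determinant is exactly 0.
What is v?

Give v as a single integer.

Answer: -72

Derivation:
det is linear in entry M[1][2]: det = old_det + (v - 3) * C_12
Cofactor C_12 = -1
Want det = 0: -75 + (v - 3) * -1 = 0
  (v - 3) = 75 / -1 = -75
  v = 3 + (-75) = -72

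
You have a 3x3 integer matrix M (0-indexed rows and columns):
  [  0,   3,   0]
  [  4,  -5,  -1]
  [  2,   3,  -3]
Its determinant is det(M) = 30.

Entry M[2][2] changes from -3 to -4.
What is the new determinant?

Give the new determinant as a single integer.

Answer: 42

Derivation:
det is linear in row 2: changing M[2][2] by delta changes det by delta * cofactor(2,2).
Cofactor C_22 = (-1)^(2+2) * minor(2,2) = -12
Entry delta = -4 - -3 = -1
Det delta = -1 * -12 = 12
New det = 30 + 12 = 42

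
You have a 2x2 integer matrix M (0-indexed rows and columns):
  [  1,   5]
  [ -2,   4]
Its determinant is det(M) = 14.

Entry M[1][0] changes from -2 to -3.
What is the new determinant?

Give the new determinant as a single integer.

Answer: 19

Derivation:
det is linear in row 1: changing M[1][0] by delta changes det by delta * cofactor(1,0).
Cofactor C_10 = (-1)^(1+0) * minor(1,0) = -5
Entry delta = -3 - -2 = -1
Det delta = -1 * -5 = 5
New det = 14 + 5 = 19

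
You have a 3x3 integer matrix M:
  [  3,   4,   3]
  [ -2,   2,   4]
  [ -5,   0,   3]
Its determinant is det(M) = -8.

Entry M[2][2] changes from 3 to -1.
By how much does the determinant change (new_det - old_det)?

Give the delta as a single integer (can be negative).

Answer: -56

Derivation:
Cofactor C_22 = 14
Entry delta = -1 - 3 = -4
Det delta = entry_delta * cofactor = -4 * 14 = -56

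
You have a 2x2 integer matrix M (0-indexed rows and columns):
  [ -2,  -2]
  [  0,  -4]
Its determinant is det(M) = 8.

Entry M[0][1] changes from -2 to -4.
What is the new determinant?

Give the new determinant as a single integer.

Answer: 8

Derivation:
det is linear in row 0: changing M[0][1] by delta changes det by delta * cofactor(0,1).
Cofactor C_01 = (-1)^(0+1) * minor(0,1) = 0
Entry delta = -4 - -2 = -2
Det delta = -2 * 0 = 0
New det = 8 + 0 = 8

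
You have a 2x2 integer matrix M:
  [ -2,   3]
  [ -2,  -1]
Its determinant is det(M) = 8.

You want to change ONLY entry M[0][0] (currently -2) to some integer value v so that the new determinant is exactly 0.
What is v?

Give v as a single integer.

Answer: 6

Derivation:
det is linear in entry M[0][0]: det = old_det + (v - -2) * C_00
Cofactor C_00 = -1
Want det = 0: 8 + (v - -2) * -1 = 0
  (v - -2) = -8 / -1 = 8
  v = -2 + (8) = 6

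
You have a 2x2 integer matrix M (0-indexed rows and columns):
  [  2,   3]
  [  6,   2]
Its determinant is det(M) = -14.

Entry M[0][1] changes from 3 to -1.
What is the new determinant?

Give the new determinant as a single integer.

Answer: 10

Derivation:
det is linear in row 0: changing M[0][1] by delta changes det by delta * cofactor(0,1).
Cofactor C_01 = (-1)^(0+1) * minor(0,1) = -6
Entry delta = -1 - 3 = -4
Det delta = -4 * -6 = 24
New det = -14 + 24 = 10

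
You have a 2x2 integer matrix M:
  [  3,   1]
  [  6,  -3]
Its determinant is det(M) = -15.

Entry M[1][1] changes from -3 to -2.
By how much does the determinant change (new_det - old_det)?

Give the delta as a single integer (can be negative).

Cofactor C_11 = 3
Entry delta = -2 - -3 = 1
Det delta = entry_delta * cofactor = 1 * 3 = 3

Answer: 3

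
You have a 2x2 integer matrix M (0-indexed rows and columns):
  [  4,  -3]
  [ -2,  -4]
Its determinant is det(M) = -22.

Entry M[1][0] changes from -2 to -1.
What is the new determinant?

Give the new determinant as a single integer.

Answer: -19

Derivation:
det is linear in row 1: changing M[1][0] by delta changes det by delta * cofactor(1,0).
Cofactor C_10 = (-1)^(1+0) * minor(1,0) = 3
Entry delta = -1 - -2 = 1
Det delta = 1 * 3 = 3
New det = -22 + 3 = -19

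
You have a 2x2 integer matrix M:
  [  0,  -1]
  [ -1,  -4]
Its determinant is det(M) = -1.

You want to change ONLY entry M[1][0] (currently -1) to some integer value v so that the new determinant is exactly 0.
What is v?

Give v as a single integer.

Answer: 0

Derivation:
det is linear in entry M[1][0]: det = old_det + (v - -1) * C_10
Cofactor C_10 = 1
Want det = 0: -1 + (v - -1) * 1 = 0
  (v - -1) = 1 / 1 = 1
  v = -1 + (1) = 0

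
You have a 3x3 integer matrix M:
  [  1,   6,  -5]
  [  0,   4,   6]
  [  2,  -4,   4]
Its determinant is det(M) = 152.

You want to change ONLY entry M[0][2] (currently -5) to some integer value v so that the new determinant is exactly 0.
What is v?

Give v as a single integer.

det is linear in entry M[0][2]: det = old_det + (v - -5) * C_02
Cofactor C_02 = -8
Want det = 0: 152 + (v - -5) * -8 = 0
  (v - -5) = -152 / -8 = 19
  v = -5 + (19) = 14

Answer: 14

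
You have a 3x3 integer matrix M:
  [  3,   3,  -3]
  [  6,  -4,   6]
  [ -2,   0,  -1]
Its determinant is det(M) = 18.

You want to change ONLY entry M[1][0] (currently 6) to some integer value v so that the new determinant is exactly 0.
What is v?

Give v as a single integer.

det is linear in entry M[1][0]: det = old_det + (v - 6) * C_10
Cofactor C_10 = 3
Want det = 0: 18 + (v - 6) * 3 = 0
  (v - 6) = -18 / 3 = -6
  v = 6 + (-6) = 0

Answer: 0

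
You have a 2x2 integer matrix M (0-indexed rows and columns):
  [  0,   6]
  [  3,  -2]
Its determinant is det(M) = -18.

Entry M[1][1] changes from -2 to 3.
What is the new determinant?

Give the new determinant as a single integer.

Answer: -18

Derivation:
det is linear in row 1: changing M[1][1] by delta changes det by delta * cofactor(1,1).
Cofactor C_11 = (-1)^(1+1) * minor(1,1) = 0
Entry delta = 3 - -2 = 5
Det delta = 5 * 0 = 0
New det = -18 + 0 = -18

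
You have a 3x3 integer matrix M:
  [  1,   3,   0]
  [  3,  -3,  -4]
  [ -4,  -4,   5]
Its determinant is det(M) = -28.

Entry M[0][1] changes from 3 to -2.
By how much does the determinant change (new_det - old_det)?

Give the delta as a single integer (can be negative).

Answer: -5

Derivation:
Cofactor C_01 = 1
Entry delta = -2 - 3 = -5
Det delta = entry_delta * cofactor = -5 * 1 = -5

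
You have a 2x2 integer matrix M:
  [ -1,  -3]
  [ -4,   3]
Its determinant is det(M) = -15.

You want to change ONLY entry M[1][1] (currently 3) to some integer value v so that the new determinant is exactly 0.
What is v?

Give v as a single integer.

Answer: -12

Derivation:
det is linear in entry M[1][1]: det = old_det + (v - 3) * C_11
Cofactor C_11 = -1
Want det = 0: -15 + (v - 3) * -1 = 0
  (v - 3) = 15 / -1 = -15
  v = 3 + (-15) = -12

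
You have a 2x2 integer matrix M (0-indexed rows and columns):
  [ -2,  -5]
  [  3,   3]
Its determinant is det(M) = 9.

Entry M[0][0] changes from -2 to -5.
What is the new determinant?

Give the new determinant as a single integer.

Answer: 0

Derivation:
det is linear in row 0: changing M[0][0] by delta changes det by delta * cofactor(0,0).
Cofactor C_00 = (-1)^(0+0) * minor(0,0) = 3
Entry delta = -5 - -2 = -3
Det delta = -3 * 3 = -9
New det = 9 + -9 = 0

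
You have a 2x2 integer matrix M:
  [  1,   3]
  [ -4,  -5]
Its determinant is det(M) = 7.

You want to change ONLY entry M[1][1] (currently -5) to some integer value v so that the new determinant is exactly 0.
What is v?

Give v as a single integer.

det is linear in entry M[1][1]: det = old_det + (v - -5) * C_11
Cofactor C_11 = 1
Want det = 0: 7 + (v - -5) * 1 = 0
  (v - -5) = -7 / 1 = -7
  v = -5 + (-7) = -12

Answer: -12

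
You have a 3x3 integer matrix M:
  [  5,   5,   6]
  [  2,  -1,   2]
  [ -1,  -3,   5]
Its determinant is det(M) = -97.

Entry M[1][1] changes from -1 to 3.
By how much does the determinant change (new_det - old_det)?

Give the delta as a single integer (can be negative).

Answer: 124

Derivation:
Cofactor C_11 = 31
Entry delta = 3 - -1 = 4
Det delta = entry_delta * cofactor = 4 * 31 = 124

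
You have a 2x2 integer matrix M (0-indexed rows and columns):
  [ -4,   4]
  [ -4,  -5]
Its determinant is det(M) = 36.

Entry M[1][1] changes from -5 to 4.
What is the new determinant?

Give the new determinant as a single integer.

det is linear in row 1: changing M[1][1] by delta changes det by delta * cofactor(1,1).
Cofactor C_11 = (-1)^(1+1) * minor(1,1) = -4
Entry delta = 4 - -5 = 9
Det delta = 9 * -4 = -36
New det = 36 + -36 = 0

Answer: 0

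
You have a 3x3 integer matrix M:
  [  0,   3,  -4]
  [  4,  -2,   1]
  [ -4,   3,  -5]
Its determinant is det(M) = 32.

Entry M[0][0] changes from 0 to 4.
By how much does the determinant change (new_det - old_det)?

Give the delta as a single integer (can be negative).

Answer: 28

Derivation:
Cofactor C_00 = 7
Entry delta = 4 - 0 = 4
Det delta = entry_delta * cofactor = 4 * 7 = 28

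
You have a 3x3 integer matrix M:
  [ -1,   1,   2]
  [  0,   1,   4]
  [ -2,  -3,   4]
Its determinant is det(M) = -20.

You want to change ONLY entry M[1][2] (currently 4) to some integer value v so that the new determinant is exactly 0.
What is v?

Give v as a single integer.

Answer: 0

Derivation:
det is linear in entry M[1][2]: det = old_det + (v - 4) * C_12
Cofactor C_12 = -5
Want det = 0: -20 + (v - 4) * -5 = 0
  (v - 4) = 20 / -5 = -4
  v = 4 + (-4) = 0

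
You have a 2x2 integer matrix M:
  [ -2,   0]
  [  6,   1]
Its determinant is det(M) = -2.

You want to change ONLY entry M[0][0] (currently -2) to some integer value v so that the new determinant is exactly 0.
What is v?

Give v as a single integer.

det is linear in entry M[0][0]: det = old_det + (v - -2) * C_00
Cofactor C_00 = 1
Want det = 0: -2 + (v - -2) * 1 = 0
  (v - -2) = 2 / 1 = 2
  v = -2 + (2) = 0

Answer: 0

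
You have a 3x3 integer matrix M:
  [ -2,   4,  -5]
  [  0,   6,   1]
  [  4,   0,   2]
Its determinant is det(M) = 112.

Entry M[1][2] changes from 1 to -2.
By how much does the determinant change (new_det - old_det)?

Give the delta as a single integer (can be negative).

Cofactor C_12 = 16
Entry delta = -2 - 1 = -3
Det delta = entry_delta * cofactor = -3 * 16 = -48

Answer: -48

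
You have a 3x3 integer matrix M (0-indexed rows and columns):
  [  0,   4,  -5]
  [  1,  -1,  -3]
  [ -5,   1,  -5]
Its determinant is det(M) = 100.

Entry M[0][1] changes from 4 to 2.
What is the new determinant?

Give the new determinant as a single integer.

det is linear in row 0: changing M[0][1] by delta changes det by delta * cofactor(0,1).
Cofactor C_01 = (-1)^(0+1) * minor(0,1) = 20
Entry delta = 2 - 4 = -2
Det delta = -2 * 20 = -40
New det = 100 + -40 = 60

Answer: 60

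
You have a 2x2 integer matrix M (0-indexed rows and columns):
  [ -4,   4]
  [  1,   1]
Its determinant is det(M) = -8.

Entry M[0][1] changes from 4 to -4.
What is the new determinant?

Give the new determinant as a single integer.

det is linear in row 0: changing M[0][1] by delta changes det by delta * cofactor(0,1).
Cofactor C_01 = (-1)^(0+1) * minor(0,1) = -1
Entry delta = -4 - 4 = -8
Det delta = -8 * -1 = 8
New det = -8 + 8 = 0

Answer: 0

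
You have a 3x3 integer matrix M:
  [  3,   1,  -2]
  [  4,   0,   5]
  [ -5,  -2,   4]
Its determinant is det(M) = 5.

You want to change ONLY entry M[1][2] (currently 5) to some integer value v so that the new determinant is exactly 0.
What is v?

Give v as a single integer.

Answer: 0

Derivation:
det is linear in entry M[1][2]: det = old_det + (v - 5) * C_12
Cofactor C_12 = 1
Want det = 0: 5 + (v - 5) * 1 = 0
  (v - 5) = -5 / 1 = -5
  v = 5 + (-5) = 0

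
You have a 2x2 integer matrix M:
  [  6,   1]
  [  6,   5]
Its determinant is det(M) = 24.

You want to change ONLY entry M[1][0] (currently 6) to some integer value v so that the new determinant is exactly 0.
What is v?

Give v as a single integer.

Answer: 30

Derivation:
det is linear in entry M[1][0]: det = old_det + (v - 6) * C_10
Cofactor C_10 = -1
Want det = 0: 24 + (v - 6) * -1 = 0
  (v - 6) = -24 / -1 = 24
  v = 6 + (24) = 30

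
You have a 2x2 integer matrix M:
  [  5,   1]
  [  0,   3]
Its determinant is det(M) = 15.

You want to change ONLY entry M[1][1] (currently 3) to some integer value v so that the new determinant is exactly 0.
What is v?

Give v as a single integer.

det is linear in entry M[1][1]: det = old_det + (v - 3) * C_11
Cofactor C_11 = 5
Want det = 0: 15 + (v - 3) * 5 = 0
  (v - 3) = -15 / 5 = -3
  v = 3 + (-3) = 0

Answer: 0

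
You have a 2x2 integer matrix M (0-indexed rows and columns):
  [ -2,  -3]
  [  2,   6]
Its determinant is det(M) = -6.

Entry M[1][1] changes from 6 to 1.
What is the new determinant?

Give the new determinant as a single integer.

Answer: 4

Derivation:
det is linear in row 1: changing M[1][1] by delta changes det by delta * cofactor(1,1).
Cofactor C_11 = (-1)^(1+1) * minor(1,1) = -2
Entry delta = 1 - 6 = -5
Det delta = -5 * -2 = 10
New det = -6 + 10 = 4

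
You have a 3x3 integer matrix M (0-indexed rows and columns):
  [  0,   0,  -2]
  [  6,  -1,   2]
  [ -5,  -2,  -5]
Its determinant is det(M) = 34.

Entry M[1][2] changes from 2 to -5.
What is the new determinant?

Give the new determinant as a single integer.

Answer: 34

Derivation:
det is linear in row 1: changing M[1][2] by delta changes det by delta * cofactor(1,2).
Cofactor C_12 = (-1)^(1+2) * minor(1,2) = 0
Entry delta = -5 - 2 = -7
Det delta = -7 * 0 = 0
New det = 34 + 0 = 34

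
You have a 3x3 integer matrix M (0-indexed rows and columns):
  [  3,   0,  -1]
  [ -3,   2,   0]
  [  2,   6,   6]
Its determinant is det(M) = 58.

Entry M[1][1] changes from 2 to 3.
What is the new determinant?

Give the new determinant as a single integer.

det is linear in row 1: changing M[1][1] by delta changes det by delta * cofactor(1,1).
Cofactor C_11 = (-1)^(1+1) * minor(1,1) = 20
Entry delta = 3 - 2 = 1
Det delta = 1 * 20 = 20
New det = 58 + 20 = 78

Answer: 78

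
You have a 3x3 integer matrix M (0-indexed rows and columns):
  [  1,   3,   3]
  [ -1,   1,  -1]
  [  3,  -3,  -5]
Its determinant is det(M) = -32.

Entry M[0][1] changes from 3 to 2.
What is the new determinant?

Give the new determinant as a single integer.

det is linear in row 0: changing M[0][1] by delta changes det by delta * cofactor(0,1).
Cofactor C_01 = (-1)^(0+1) * minor(0,1) = -8
Entry delta = 2 - 3 = -1
Det delta = -1 * -8 = 8
New det = -32 + 8 = -24

Answer: -24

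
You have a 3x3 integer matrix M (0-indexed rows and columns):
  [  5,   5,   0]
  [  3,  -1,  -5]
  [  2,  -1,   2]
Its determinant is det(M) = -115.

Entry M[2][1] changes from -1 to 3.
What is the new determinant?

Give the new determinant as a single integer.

det is linear in row 2: changing M[2][1] by delta changes det by delta * cofactor(2,1).
Cofactor C_21 = (-1)^(2+1) * minor(2,1) = 25
Entry delta = 3 - -1 = 4
Det delta = 4 * 25 = 100
New det = -115 + 100 = -15

Answer: -15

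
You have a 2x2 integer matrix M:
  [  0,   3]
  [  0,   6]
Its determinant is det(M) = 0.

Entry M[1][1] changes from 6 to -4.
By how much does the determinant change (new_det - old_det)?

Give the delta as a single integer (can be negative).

Answer: 0

Derivation:
Cofactor C_11 = 0
Entry delta = -4 - 6 = -10
Det delta = entry_delta * cofactor = -10 * 0 = 0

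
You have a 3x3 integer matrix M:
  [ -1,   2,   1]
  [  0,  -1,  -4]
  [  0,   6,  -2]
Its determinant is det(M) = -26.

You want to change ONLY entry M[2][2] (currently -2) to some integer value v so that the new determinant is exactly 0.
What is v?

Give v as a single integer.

det is linear in entry M[2][2]: det = old_det + (v - -2) * C_22
Cofactor C_22 = 1
Want det = 0: -26 + (v - -2) * 1 = 0
  (v - -2) = 26 / 1 = 26
  v = -2 + (26) = 24

Answer: 24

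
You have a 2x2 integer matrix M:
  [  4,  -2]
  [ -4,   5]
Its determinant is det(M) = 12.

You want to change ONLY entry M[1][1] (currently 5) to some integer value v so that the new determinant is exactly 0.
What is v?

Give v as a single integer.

Answer: 2

Derivation:
det is linear in entry M[1][1]: det = old_det + (v - 5) * C_11
Cofactor C_11 = 4
Want det = 0: 12 + (v - 5) * 4 = 0
  (v - 5) = -12 / 4 = -3
  v = 5 + (-3) = 2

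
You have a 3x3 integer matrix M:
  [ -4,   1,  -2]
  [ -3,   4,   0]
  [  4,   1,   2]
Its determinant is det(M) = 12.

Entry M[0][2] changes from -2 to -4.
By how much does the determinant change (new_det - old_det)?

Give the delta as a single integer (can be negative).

Answer: 38

Derivation:
Cofactor C_02 = -19
Entry delta = -4 - -2 = -2
Det delta = entry_delta * cofactor = -2 * -19 = 38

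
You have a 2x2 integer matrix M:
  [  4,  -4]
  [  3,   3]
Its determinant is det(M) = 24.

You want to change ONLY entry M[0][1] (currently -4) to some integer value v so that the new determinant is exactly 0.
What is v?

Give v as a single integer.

det is linear in entry M[0][1]: det = old_det + (v - -4) * C_01
Cofactor C_01 = -3
Want det = 0: 24 + (v - -4) * -3 = 0
  (v - -4) = -24 / -3 = 8
  v = -4 + (8) = 4

Answer: 4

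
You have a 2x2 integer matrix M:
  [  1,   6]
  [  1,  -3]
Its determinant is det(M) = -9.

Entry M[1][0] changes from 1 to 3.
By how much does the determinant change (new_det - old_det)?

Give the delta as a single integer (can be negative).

Cofactor C_10 = -6
Entry delta = 3 - 1 = 2
Det delta = entry_delta * cofactor = 2 * -6 = -12

Answer: -12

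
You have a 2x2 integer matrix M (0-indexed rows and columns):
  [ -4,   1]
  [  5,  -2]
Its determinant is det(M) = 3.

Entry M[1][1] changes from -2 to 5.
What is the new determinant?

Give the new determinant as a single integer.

det is linear in row 1: changing M[1][1] by delta changes det by delta * cofactor(1,1).
Cofactor C_11 = (-1)^(1+1) * minor(1,1) = -4
Entry delta = 5 - -2 = 7
Det delta = 7 * -4 = -28
New det = 3 + -28 = -25

Answer: -25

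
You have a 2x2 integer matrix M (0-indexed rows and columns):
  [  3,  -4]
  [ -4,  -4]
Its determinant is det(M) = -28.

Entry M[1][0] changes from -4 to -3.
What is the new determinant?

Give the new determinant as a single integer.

Answer: -24

Derivation:
det is linear in row 1: changing M[1][0] by delta changes det by delta * cofactor(1,0).
Cofactor C_10 = (-1)^(1+0) * minor(1,0) = 4
Entry delta = -3 - -4 = 1
Det delta = 1 * 4 = 4
New det = -28 + 4 = -24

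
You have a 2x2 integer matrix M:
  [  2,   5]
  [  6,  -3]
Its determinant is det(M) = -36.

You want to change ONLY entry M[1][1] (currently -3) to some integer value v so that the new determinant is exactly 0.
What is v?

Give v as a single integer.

det is linear in entry M[1][1]: det = old_det + (v - -3) * C_11
Cofactor C_11 = 2
Want det = 0: -36 + (v - -3) * 2 = 0
  (v - -3) = 36 / 2 = 18
  v = -3 + (18) = 15

Answer: 15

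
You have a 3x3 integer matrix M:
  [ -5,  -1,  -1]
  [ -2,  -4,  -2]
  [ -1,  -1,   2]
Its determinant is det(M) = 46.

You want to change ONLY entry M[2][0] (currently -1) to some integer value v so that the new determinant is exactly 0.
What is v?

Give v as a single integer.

Answer: 22

Derivation:
det is linear in entry M[2][0]: det = old_det + (v - -1) * C_20
Cofactor C_20 = -2
Want det = 0: 46 + (v - -1) * -2 = 0
  (v - -1) = -46 / -2 = 23
  v = -1 + (23) = 22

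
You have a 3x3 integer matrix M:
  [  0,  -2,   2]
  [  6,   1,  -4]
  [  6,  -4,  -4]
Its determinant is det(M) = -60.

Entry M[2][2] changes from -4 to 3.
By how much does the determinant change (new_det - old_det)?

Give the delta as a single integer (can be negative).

Cofactor C_22 = 12
Entry delta = 3 - -4 = 7
Det delta = entry_delta * cofactor = 7 * 12 = 84

Answer: 84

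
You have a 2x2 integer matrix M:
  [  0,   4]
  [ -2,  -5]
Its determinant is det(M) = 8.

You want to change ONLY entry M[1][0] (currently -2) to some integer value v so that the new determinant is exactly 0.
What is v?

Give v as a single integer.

det is linear in entry M[1][0]: det = old_det + (v - -2) * C_10
Cofactor C_10 = -4
Want det = 0: 8 + (v - -2) * -4 = 0
  (v - -2) = -8 / -4 = 2
  v = -2 + (2) = 0

Answer: 0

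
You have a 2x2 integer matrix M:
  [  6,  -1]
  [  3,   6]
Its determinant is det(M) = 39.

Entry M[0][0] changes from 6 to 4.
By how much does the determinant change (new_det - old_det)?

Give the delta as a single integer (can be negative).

Cofactor C_00 = 6
Entry delta = 4 - 6 = -2
Det delta = entry_delta * cofactor = -2 * 6 = -12

Answer: -12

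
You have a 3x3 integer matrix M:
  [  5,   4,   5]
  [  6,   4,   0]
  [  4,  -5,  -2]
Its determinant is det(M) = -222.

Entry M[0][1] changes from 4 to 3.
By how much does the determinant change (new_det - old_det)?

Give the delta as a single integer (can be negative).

Answer: -12

Derivation:
Cofactor C_01 = 12
Entry delta = 3 - 4 = -1
Det delta = entry_delta * cofactor = -1 * 12 = -12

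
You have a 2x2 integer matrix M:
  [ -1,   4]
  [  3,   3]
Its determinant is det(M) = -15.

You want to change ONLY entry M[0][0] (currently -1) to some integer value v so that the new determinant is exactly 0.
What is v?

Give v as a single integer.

det is linear in entry M[0][0]: det = old_det + (v - -1) * C_00
Cofactor C_00 = 3
Want det = 0: -15 + (v - -1) * 3 = 0
  (v - -1) = 15 / 3 = 5
  v = -1 + (5) = 4

Answer: 4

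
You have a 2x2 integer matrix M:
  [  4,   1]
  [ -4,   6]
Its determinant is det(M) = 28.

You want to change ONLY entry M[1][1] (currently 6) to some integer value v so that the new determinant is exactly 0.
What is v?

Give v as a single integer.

Answer: -1

Derivation:
det is linear in entry M[1][1]: det = old_det + (v - 6) * C_11
Cofactor C_11 = 4
Want det = 0: 28 + (v - 6) * 4 = 0
  (v - 6) = -28 / 4 = -7
  v = 6 + (-7) = -1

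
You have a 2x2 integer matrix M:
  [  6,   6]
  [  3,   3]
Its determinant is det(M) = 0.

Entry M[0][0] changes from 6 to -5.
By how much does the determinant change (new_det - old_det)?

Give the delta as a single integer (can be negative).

Cofactor C_00 = 3
Entry delta = -5 - 6 = -11
Det delta = entry_delta * cofactor = -11 * 3 = -33

Answer: -33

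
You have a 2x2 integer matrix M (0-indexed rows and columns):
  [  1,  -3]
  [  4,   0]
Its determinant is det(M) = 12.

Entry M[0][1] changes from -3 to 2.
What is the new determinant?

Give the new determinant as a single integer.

det is linear in row 0: changing M[0][1] by delta changes det by delta * cofactor(0,1).
Cofactor C_01 = (-1)^(0+1) * minor(0,1) = -4
Entry delta = 2 - -3 = 5
Det delta = 5 * -4 = -20
New det = 12 + -20 = -8

Answer: -8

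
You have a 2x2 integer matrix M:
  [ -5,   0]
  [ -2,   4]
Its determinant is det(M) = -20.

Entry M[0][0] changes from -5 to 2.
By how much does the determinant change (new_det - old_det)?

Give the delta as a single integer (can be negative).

Cofactor C_00 = 4
Entry delta = 2 - -5 = 7
Det delta = entry_delta * cofactor = 7 * 4 = 28

Answer: 28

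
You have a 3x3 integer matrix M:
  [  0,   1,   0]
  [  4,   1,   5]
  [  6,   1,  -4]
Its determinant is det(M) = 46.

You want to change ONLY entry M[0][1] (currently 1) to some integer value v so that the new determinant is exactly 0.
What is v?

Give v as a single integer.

Answer: 0

Derivation:
det is linear in entry M[0][1]: det = old_det + (v - 1) * C_01
Cofactor C_01 = 46
Want det = 0: 46 + (v - 1) * 46 = 0
  (v - 1) = -46 / 46 = -1
  v = 1 + (-1) = 0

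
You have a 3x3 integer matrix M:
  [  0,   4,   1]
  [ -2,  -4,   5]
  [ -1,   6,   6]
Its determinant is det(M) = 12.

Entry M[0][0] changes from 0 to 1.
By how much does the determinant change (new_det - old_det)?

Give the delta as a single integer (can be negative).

Answer: -54

Derivation:
Cofactor C_00 = -54
Entry delta = 1 - 0 = 1
Det delta = entry_delta * cofactor = 1 * -54 = -54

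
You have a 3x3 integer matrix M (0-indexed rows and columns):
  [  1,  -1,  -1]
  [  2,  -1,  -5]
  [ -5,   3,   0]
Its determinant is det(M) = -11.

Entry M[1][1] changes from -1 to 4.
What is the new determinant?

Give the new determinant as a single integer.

Answer: -36

Derivation:
det is linear in row 1: changing M[1][1] by delta changes det by delta * cofactor(1,1).
Cofactor C_11 = (-1)^(1+1) * minor(1,1) = -5
Entry delta = 4 - -1 = 5
Det delta = 5 * -5 = -25
New det = -11 + -25 = -36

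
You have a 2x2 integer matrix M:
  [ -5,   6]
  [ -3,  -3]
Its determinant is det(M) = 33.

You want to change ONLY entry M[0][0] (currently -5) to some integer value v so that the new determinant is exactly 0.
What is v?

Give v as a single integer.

Answer: 6

Derivation:
det is linear in entry M[0][0]: det = old_det + (v - -5) * C_00
Cofactor C_00 = -3
Want det = 0: 33 + (v - -5) * -3 = 0
  (v - -5) = -33 / -3 = 11
  v = -5 + (11) = 6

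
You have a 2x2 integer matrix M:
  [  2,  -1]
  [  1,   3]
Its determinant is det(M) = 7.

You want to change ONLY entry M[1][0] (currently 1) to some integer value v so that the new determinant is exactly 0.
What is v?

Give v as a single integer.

det is linear in entry M[1][0]: det = old_det + (v - 1) * C_10
Cofactor C_10 = 1
Want det = 0: 7 + (v - 1) * 1 = 0
  (v - 1) = -7 / 1 = -7
  v = 1 + (-7) = -6

Answer: -6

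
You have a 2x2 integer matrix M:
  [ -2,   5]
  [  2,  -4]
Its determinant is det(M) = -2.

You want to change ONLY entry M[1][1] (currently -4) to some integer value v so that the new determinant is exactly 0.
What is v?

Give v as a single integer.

Answer: -5

Derivation:
det is linear in entry M[1][1]: det = old_det + (v - -4) * C_11
Cofactor C_11 = -2
Want det = 0: -2 + (v - -4) * -2 = 0
  (v - -4) = 2 / -2 = -1
  v = -4 + (-1) = -5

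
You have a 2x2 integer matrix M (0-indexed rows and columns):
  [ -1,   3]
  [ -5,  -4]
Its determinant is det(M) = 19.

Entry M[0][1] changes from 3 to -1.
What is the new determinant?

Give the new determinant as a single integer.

det is linear in row 0: changing M[0][1] by delta changes det by delta * cofactor(0,1).
Cofactor C_01 = (-1)^(0+1) * minor(0,1) = 5
Entry delta = -1 - 3 = -4
Det delta = -4 * 5 = -20
New det = 19 + -20 = -1

Answer: -1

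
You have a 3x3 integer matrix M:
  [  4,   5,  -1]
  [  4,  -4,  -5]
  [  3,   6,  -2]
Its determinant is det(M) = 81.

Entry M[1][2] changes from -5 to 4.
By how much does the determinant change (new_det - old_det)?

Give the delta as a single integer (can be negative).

Answer: -81

Derivation:
Cofactor C_12 = -9
Entry delta = 4 - -5 = 9
Det delta = entry_delta * cofactor = 9 * -9 = -81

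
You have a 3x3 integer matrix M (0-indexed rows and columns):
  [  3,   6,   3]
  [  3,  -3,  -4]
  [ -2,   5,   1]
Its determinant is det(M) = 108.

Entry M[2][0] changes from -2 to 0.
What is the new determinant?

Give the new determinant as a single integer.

Answer: 78

Derivation:
det is linear in row 2: changing M[2][0] by delta changes det by delta * cofactor(2,0).
Cofactor C_20 = (-1)^(2+0) * minor(2,0) = -15
Entry delta = 0 - -2 = 2
Det delta = 2 * -15 = -30
New det = 108 + -30 = 78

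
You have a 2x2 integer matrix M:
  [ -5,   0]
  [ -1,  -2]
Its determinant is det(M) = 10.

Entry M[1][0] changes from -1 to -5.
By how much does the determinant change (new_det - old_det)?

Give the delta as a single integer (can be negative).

Answer: 0

Derivation:
Cofactor C_10 = 0
Entry delta = -5 - -1 = -4
Det delta = entry_delta * cofactor = -4 * 0 = 0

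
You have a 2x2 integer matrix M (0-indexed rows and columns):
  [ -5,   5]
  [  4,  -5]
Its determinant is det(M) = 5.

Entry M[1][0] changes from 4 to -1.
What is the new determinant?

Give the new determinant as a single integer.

Answer: 30

Derivation:
det is linear in row 1: changing M[1][0] by delta changes det by delta * cofactor(1,0).
Cofactor C_10 = (-1)^(1+0) * minor(1,0) = -5
Entry delta = -1 - 4 = -5
Det delta = -5 * -5 = 25
New det = 5 + 25 = 30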